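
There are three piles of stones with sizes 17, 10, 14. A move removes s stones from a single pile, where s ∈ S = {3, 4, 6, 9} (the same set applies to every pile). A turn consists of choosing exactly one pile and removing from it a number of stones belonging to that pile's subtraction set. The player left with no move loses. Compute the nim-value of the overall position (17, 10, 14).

All piles use S = {3, 4, 6, 9}:
G(0) = 0
G(1) = mex{} = 0
G(2) = mex{} = 0
G(3) = mex{0} = 1
G(4) = mex{0,0} = 1
G(5) = mex{0,0} = 1
G(6) = mex{1,0,0} = 2
G(7) = mex{1,1,0} = 2
G(8) = mex{1,1,0} = 2
G(9) = mex{2,1,1,0} = 3
G(10) = mex{2,2,1,0} = 3
G(11) = mex{2,2,1,0} = 3
G(12) = mex{3,2,2,1} = 0
G(13) = mex{3,3,2,1} = 0
G(14) = mex{3,3,2,1} = 0
G(15) = mex{0,3,3,2} = 1
G(16) = mex{0,0,3,2} = 1
G(17) = mex{0,0,3,2} = 1
Pile A: G(17) = 1.
Pile B: G(10) = 3.
Pile C: G(14) = 0.
Combined Grundy value = 1 ⊕ 3 ⊕ 0 = 2.

2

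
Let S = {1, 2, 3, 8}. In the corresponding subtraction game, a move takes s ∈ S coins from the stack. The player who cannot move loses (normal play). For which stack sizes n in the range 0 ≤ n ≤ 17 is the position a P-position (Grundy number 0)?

0, 4, 9, 13

G(0) = 0
G(1) = mex{0} = 1
G(2) = mex{1,0} = 2
G(3) = mex{2,1,0} = 3
G(4) = mex{3,2,1} = 0
G(5) = mex{0,3,2} = 1
G(6) = mex{1,0,3} = 2
G(7) = mex{2,1,0} = 3
G(8) = mex{3,2,1,0} = 4
G(9) = mex{4,3,2,1} = 0
G(10) = mex{0,4,3,2} = 1
G(11) = mex{1,0,4,3} = 2
G(12) = mex{2,1,0,0} = 3
G(13) = mex{3,2,1,1} = 0
G(14) = mex{0,3,2,2} = 1
G(15) = mex{1,0,3,3} = 2
G(16) = mex{2,1,0,4} = 3
G(17) = mex{3,2,1,0} = 4
P-positions are exactly the n with G(n) = 0.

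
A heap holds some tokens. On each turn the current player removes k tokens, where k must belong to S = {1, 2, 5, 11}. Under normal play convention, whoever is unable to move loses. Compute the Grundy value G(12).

0

n :  0  1  2  3  4  5  6  7  8  9 10 11 12
G :  0  1  2  0  1  2  0  1  2  0  1  2  0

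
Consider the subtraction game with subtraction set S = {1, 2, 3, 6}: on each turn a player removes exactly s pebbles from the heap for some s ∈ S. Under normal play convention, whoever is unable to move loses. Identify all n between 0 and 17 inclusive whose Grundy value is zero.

0, 4, 8, 12, 16

G(0) = 0
G(1) = mex{0} = 1
G(2) = mex{1,0} = 2
G(3) = mex{2,1,0} = 3
G(4) = mex{3,2,1} = 0
G(5) = mex{0,3,2} = 1
G(6) = mex{1,0,3,0} = 2
G(7) = mex{2,1,0,1} = 3
G(8) = mex{3,2,1,2} = 0
G(9) = mex{0,3,2,3} = 1
G(10) = mex{1,0,3,0} = 2
G(11) = mex{2,1,0,1} = 3
G(12) = mex{3,2,1,2} = 0
G(13) = mex{0,3,2,3} = 1
G(14) = mex{1,0,3,0} = 2
G(15) = mex{2,1,0,1} = 3
G(16) = mex{3,2,1,2} = 0
G(17) = mex{0,3,2,3} = 1
P-positions are exactly the n with G(n) = 0.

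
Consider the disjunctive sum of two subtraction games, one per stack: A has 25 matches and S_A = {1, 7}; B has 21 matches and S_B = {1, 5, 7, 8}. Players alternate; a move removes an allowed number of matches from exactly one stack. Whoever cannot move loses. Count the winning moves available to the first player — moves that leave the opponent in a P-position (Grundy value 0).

4

Stack A, S = {1, 7}:
n :  0  1  2  3  4  5  6  7  8  9 10 11 12 13 14 15 16 17 18 19 20 21 22 23 24 25
G :  0  1  0  1  0  1  0  1  0  1  0  1  0  1  0  1  0  1  0  1  0  1  0  1  0  1
G_A(25) = 1.
Stack B, S = {1, 5, 7, 8}:
n :  0  1  2  3  4  5  6  7  8  9 10 11 12 13 14 15 16 17 18 19 20 21
G :  0  1  0  1  0  1  0  1  2  3  2  3  2  3  2  0  1  0  1  0  1  0
G_B(21) = 0.
Combined Grundy value = 1 ⊕ 0 = 1.
A winning move leaves total XOR = 0, i.e. changes one component's Grundy value g to g ⊕ X where X is the current total.
Stack A: need g' = 1⊕1 = 0. Options: 25−1→G=0, 25−7→G=0. Hits: 2.
Stack B: need g' = 0⊕1 = 1. Options: 21−1→G=1, 21−5→G=1, 21−7→G=2, 21−8→G=3. Hits: 2.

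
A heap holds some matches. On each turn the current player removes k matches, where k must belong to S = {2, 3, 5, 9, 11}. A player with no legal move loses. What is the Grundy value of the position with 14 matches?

0

G(0) = 0
G(1) = mex{} = 0
G(2) = mex{0} = 1
G(3) = mex{0,0} = 1
G(4) = mex{1,0} = 2
G(5) = mex{1,1,0} = 2
G(6) = mex{2,1,0} = 3
G(7) = mex{2,2,1} = 0
G(8) = mex{3,2,1} = 0
G(9) = mex{0,3,2,0} = 1
G(10) = mex{0,0,2,0} = 1
G(11) = mex{1,0,3,1,0} = 2
G(12) = mex{1,1,0,1,0} = 2
G(13) = mex{2,1,0,2,1} = 3
G(14) = mex{2,2,1,2,1} = 0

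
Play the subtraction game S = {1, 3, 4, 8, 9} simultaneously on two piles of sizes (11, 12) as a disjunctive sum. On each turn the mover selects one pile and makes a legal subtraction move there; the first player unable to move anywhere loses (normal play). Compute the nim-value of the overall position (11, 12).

2

All piles use S = {1, 3, 4, 8, 9}:
n :  0  1  2  3  4  5  6  7  8  9 10 11 12
G :  0  1  0  1  2  3  2  0  1  4  3  2  0
Pile A: G(11) = 2.
Pile B: G(12) = 0.
Combined Grundy value = 2 ⊕ 0 = 2.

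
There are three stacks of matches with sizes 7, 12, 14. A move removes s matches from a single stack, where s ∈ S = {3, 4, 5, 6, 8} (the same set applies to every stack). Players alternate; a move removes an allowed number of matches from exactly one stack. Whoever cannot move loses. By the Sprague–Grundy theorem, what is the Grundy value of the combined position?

3

All stacks use S = {3, 4, 5, 6, 8}:
n :  0  1  2  3  4  5  6  7  8  9 10 11 12 13 14
G :  0  0  0  1  1  1  2  2  2  3  3  0  0  0  1
Stack A: G(7) = 2.
Stack B: G(12) = 0.
Stack C: G(14) = 1.
Combined Grundy value = 2 ⊕ 0 ⊕ 1 = 3.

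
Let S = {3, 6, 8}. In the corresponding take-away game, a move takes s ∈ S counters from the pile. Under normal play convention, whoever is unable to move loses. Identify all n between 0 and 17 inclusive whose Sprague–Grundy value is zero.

n :  0  1  2  3  4  5  6  7  8  9 10 11 12 13 14 15 16 17
G :  0  0  0  1  1  1  2  2  2  3  3  0  0  0  1  1  1  2
P-positions are exactly the n with G(n) = 0.

0, 1, 2, 11, 12, 13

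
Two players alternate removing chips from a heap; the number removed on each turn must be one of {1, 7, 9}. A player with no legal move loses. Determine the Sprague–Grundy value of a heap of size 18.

G(0) = 0
G(1) = mex{0} = 1
G(2) = mex{1} = 0
G(3) = mex{0} = 1
G(4) = mex{1} = 0
G(5) = mex{0} = 1
G(6) = mex{1} = 0
G(7) = mex{0,0} = 1
G(8) = mex{1,1} = 0
G(9) = mex{0,0,0} = 1
G(10) = mex{1,1,1} = 0
G(11) = mex{0,0,0} = 1
G(12) = mex{1,1,1} = 0
G(13) = mex{0,0,0} = 1
G(14) = mex{1,1,1} = 0
G(15) = mex{0,0,0} = 1
G(16) = mex{1,1,1} = 0
G(17) = mex{0,0,0} = 1
G(18) = mex{1,1,1} = 0

0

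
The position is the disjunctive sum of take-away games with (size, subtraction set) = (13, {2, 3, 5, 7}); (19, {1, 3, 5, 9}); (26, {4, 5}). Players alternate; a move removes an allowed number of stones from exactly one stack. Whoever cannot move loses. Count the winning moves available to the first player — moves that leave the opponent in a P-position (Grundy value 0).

5

Stack A, S = {2, 3, 5, 7}:
n :  0  1  2  3  4  5  6  7  8  9 10 11 12 13
G :  0  0  1  1  2  2  3  3  4  0  0  1  1  2
G_A(13) = 2.
Stack B, S = {1, 3, 5, 9}:
n :  0  1  2  3  4  5  6  7  8  9 10 11 12 13 14 15 16 17 18 19
G :  0  1  0  1  0  1  0  1  0  1  0  1  0  1  0  1  0  1  0  1
G_B(19) = 1.
Stack C, S = {4, 5}:
n :  0  1  2  3  4  5  6  7  8  9 10 11 12 13 14 15 16 17 18 19 20 21 22 23 24 25 26
G :  0  0  0  0  1  1  1  1  2  0  0  0  0  1  1  1  1  2  0  0  0  0  1  1  1  1  2
G_C(26) = 2.
Combined Grundy value = 2 ⊕ 1 ⊕ 2 = 1.
A winning move leaves total XOR = 0, i.e. changes one component's Grundy value g to g ⊕ X where X is the current total.
Stack A: need g' = 2⊕1 = 3. Options: 13−2→G=1, 13−3→G=0, 13−5→G=4, 13−7→G=3. Hits: 1.
Stack B: need g' = 1⊕1 = 0. Options: 19−1→G=0, 19−3→G=0, 19−5→G=0, 19−9→G=0. Hits: 4.
Stack C: need g' = 2⊕1 = 3. Options: 26−4→G=1, 26−5→G=0. Hits: 0.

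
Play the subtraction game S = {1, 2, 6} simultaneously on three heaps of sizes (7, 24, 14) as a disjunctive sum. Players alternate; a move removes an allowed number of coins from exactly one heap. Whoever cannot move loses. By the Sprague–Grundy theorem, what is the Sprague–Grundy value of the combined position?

All heaps use S = {1, 2, 6}:
G(0) = 0
G(1) = mex{0} = 1
G(2) = mex{1,0} = 2
G(3) = mex{2,1} = 0
G(4) = mex{0,2} = 1
G(5) = mex{1,0} = 2
G(6) = mex{2,1,0} = 3
G(7) = mex{3,2,1} = 0
G(8) = mex{0,3,2} = 1
G(9) = mex{1,0,0} = 2
G(10) = mex{2,1,1} = 0
G(11) = mex{0,2,2} = 1
G(12) = mex{1,0,3} = 2
G(13) = mex{2,1,0} = 3
G(14) = mex{3,2,1} = 0
G(15) = mex{0,3,2} = 1
G(16) = mex{1,0,0} = 2
G(17) = mex{2,1,1} = 0
G(18) = mex{0,2,2} = 1
G(19) = mex{1,0,3} = 2
G(20) = mex{2,1,0} = 3
G(21) = mex{3,2,1} = 0
G(22) = mex{0,3,2} = 1
G(23) = mex{1,0,0} = 2
G(24) = mex{2,1,1} = 0
Heap A: G(7) = 0.
Heap B: G(24) = 0.
Heap C: G(14) = 0.
Combined Grundy value = 0 ⊕ 0 ⊕ 0 = 0.

0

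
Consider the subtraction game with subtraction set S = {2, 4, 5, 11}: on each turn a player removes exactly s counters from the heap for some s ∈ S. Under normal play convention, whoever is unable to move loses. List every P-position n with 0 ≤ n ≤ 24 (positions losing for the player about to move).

G(0) = 0
G(1) = mex{} = 0
G(2) = mex{0} = 1
G(3) = mex{0} = 1
G(4) = mex{1,0} = 2
G(5) = mex{1,0,0} = 2
G(6) = mex{2,1,0} = 3
G(7) = mex{2,1,1} = 0
G(8) = mex{3,2,1} = 0
G(9) = mex{0,2,2} = 1
G(10) = mex{0,3,2} = 1
G(11) = mex{1,0,3,0} = 2
G(12) = mex{1,0,0,0} = 2
G(13) = mex{2,1,0,1} = 3
G(14) = mex{2,1,1,1} = 0
G(15) = mex{3,2,1,2} = 0
G(16) = mex{0,2,2,2} = 1
G(17) = mex{0,3,2,3} = 1
G(18) = mex{1,0,3,0} = 2
G(19) = mex{1,0,0,0} = 2
G(20) = mex{2,1,0,1} = 3
G(21) = mex{2,1,1,1} = 0
G(22) = mex{3,2,1,2} = 0
G(23) = mex{0,2,2,2} = 1
G(24) = mex{0,3,2,3} = 1
P-positions are exactly the n with G(n) = 0.

0, 1, 7, 8, 14, 15, 21, 22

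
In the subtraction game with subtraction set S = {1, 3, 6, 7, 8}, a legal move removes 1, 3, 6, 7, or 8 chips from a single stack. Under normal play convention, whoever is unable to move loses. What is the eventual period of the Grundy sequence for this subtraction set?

13

G(0) = 0
G(1) = mex{0} = 1
G(2) = mex{1} = 0
G(3) = mex{0,0} = 1
G(4) = mex{1,1} = 0
G(5) = mex{0,0} = 1
G(6) = mex{1,1,0} = 2
G(7) = mex{2,0,1,0} = 3
G(8) = mex{3,1,0,1,0} = 2
G(9) = mex{2,2,1,0,1} = 3
G(10) = mex{3,3,0,1,0} = 2
G(11) = mex{2,2,1,0,1} = 3
G(12) = mex{3,3,2,1,0} = 4
G(13) = mex{4,2,3,2,1} = 0
G(14) = mex{0,3,2,3,2} = 1
G(15) = mex{1,4,3,2,3} = 0
G(16) = mex{0,0,2,3,2} = 1
G(17) = mex{1,1,3,2,3} = 0
G(18) = mex{0,0,4,3,2} = 1
G(19) = mex{1,1,0,4,3} = 2
G(20) = mex{2,0,1,0,4} = 3
G(21) = mex{3,1,0,1,0} = 2
G(22) = mex{2,2,1,0,1} = 3
G(23) = mex{3,3,0,1,0} = 2
G(24) = mex{2,2,1,0,1} = 3
G(25) = mex{3,3,2,1,0} = 4
G(26) = mex{4,2,3,2,1} = 0
G(27) = mex{0,3,2,3,2} = 1
G(n+13) = G(n) holds for n = 0,…,7 (a full window of length max(S) = 8), so the sequence is purely periodic with period 13.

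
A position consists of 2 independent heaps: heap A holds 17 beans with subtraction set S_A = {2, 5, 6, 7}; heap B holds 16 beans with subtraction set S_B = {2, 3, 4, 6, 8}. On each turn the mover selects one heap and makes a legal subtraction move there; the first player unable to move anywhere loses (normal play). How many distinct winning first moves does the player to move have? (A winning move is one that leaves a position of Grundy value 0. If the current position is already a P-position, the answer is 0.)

Heap A, S = {2, 5, 6, 7}:
G(0) = 0
G(1) = mex{} = 0
G(2) = mex{0} = 1
G(3) = mex{0} = 1
G(4) = mex{1} = 0
G(5) = mex{1,0} = 2
G(6) = mex{0,0,0} = 1
G(7) = mex{2,1,0,0} = 3
G(8) = mex{1,1,1,0} = 2
G(9) = mex{3,0,1,1} = 2
G(10) = mex{2,2,0,1} = 3
G(11) = mex{2,1,2,0} = 3
G(12) = mex{3,3,1,2} = 0
G(13) = mex{3,2,3,1} = 0
G(14) = mex{0,2,2,3} = 1
G(15) = mex{0,3,2,2} = 1
G(16) = mex{1,3,3,2} = 0
G(17) = mex{1,0,3,3} = 2
G_A(17) = 2.
Heap B, S = {2, 3, 4, 6, 8}:
n :  0  1  2  3  4  5  6  7  8  9 10 11 12 13 14 15 16
G :  0  0  1  1  2  2  3  3  4  4  0  0  1  1  2  2  3
G_B(16) = 3.
Combined Grundy value = 2 ⊕ 3 = 1.
A winning move leaves total XOR = 0, i.e. changes one component's Grundy value g to g ⊕ X where X is the current total.
Heap A: need g' = 2⊕1 = 3. Options: 17−2→G=1, 17−5→G=0, 17−6→G=3, 17−7→G=3. Hits: 2.
Heap B: need g' = 3⊕1 = 2. Options: 16−2→G=2, 16−3→G=1, 16−4→G=1, 16−6→G=0, 16−8→G=4. Hits: 1.

3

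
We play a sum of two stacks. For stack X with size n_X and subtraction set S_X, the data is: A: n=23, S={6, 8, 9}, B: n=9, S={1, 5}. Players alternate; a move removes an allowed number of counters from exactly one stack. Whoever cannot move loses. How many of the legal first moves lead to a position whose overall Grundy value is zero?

Stack A, S = {6, 8, 9}:
n :  0  1  2  3  4  5  6  7  8  9 10 11 12 13 14 15 16 17 18 19 20 21 22 23
G :  0  0  0  0  0  0  1  1  1  1  1  1  2  2  2  0  0  0  0  0  0  1  1  1
G_A(23) = 1.
Stack B, S = {1, 5}:
G(0) = 0
G(1) = mex{0} = 1
G(2) = mex{1} = 0
G(3) = mex{0} = 1
G(4) = mex{1} = 0
G(5) = mex{0,0} = 1
G(6) = mex{1,1} = 0
G(7) = mex{0,0} = 1
G(8) = mex{1,1} = 0
G(9) = mex{0,0} = 1
G_B(9) = 1.
Combined Grundy value = 1 ⊕ 1 = 0.
A winning move leaves total XOR = 0, i.e. changes one component's Grundy value g to g ⊕ X where X is the current total.
Stack A: target g' = 1⊕0 = 1, but every legal move changes the Grundy value (mex property), so 0 moves.
Stack B: target g' = 1⊕0 = 1, but every legal move changes the Grundy value (mex property), so 0 moves.

0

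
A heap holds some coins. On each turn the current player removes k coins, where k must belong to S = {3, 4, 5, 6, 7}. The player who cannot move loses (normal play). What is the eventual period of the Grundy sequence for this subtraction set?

n :  0  1  2  3  4  5  6  7  8  9 10 11 12 13 14 15 16 17 18 19 20 21
G :  0  0  0  1  1  1  2  2  2  3  0  0  0  1  1  1  2  2  2  3  0  0
G(n+10) = G(n) holds for n = 0,…,6 (a full window of length max(S) = 7), so the sequence is purely periodic with period 10.

10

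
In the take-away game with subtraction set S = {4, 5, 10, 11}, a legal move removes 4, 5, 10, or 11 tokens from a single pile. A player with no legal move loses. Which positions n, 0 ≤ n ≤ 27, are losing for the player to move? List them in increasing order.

n :  0  1  2  3  4  5  6  7  8  9 10 11 12 13 14 15 16 17 18 19 20 21 22 23 24 25 26 27
G :  0  0  0  0  1  1  1  1  2  0  2  2  3  1  3  0  0  0  0  1  1  1  1  2  0  2  2  3
P-positions are exactly the n with G(n) = 0.

0, 1, 2, 3, 9, 15, 16, 17, 18, 24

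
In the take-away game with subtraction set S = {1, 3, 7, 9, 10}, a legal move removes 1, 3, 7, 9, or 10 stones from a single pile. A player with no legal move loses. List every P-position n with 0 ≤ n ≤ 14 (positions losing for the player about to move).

0, 2, 4, 6, 8

G(0) = 0
G(1) = mex{0} = 1
G(2) = mex{1} = 0
G(3) = mex{0,0} = 1
G(4) = mex{1,1} = 0
G(5) = mex{0,0} = 1
G(6) = mex{1,1} = 0
G(7) = mex{0,0,0} = 1
G(8) = mex{1,1,1} = 0
G(9) = mex{0,0,0,0} = 1
G(10) = mex{1,1,1,1,0} = 2
G(11) = mex{2,0,0,0,1} = 3
G(12) = mex{3,1,1,1,0} = 2
G(13) = mex{2,2,0,0,1} = 3
G(14) = mex{3,3,1,1,0} = 2
P-positions are exactly the n with G(n) = 0.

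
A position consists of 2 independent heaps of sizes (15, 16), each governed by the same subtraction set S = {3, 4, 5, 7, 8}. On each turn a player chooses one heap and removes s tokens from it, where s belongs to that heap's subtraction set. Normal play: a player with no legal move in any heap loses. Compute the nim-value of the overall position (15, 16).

All heaps use S = {3, 4, 5, 7, 8}:
n :  0  1  2  3  4  5  6  7  8  9 10 11 12 13 14 15 16
G :  0  0  0  1  1  1  2  2  2  3  3  0  0  0  1  1  1
Heap A: G(15) = 1.
Heap B: G(16) = 1.
Combined Grundy value = 1 ⊕ 1 = 0.

0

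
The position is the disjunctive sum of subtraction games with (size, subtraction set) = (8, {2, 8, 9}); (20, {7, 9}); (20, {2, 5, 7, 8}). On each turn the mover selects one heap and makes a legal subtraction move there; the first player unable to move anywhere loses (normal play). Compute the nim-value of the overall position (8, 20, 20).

1

Heap A, S = {2, 8, 9}:
G(0) = 0
G(1) = mex{} = 0
G(2) = mex{0} = 1
G(3) = mex{0} = 1
G(4) = mex{1} = 0
G(5) = mex{1} = 0
G(6) = mex{0} = 1
G(7) = mex{0} = 1
G(8) = mex{1,0} = 2
G_A(8) = 2.
Heap B, S = {7, 9}:
G(0) = 0
G(1) = mex{} = 0
G(2) = mex{} = 0
G(3) = mex{} = 0
G(4) = mex{} = 0
G(5) = mex{} = 0
G(6) = mex{} = 0
G(7) = mex{0} = 1
G(8) = mex{0} = 1
G(9) = mex{0,0} = 1
G(10) = mex{0,0} = 1
G(11) = mex{0,0} = 1
G(12) = mex{0,0} = 1
G(13) = mex{0,0} = 1
G(14) = mex{1,0} = 2
G(15) = mex{1,0} = 2
G(16) = mex{1,1} = 0
G(17) = mex{1,1} = 0
G(18) = mex{1,1} = 0
G(19) = mex{1,1} = 0
G(20) = mex{1,1} = 0
G_B(20) = 0.
Heap C, S = {2, 5, 7, 8}:
n :  0  1  2  3  4  5  6  7  8  9 10 11 12 13 14 15 16 17 18 19 20
G :  0  0  1  1  0  2  1  3  2  2  0  3  1  0  0  1  1  3  2  2  3
G_C(20) = 3.
Combined Grundy value = 2 ⊕ 0 ⊕ 3 = 1.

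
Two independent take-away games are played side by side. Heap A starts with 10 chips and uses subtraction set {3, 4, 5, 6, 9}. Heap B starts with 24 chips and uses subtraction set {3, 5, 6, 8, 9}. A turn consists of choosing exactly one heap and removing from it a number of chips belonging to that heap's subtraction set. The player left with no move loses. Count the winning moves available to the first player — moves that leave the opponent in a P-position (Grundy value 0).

2

Heap A, S = {3, 4, 5, 6, 9}:
n :  0  1  2  3  4  5  6  7  8  9 10
G :  0  0  0  1  1  1  2  2  2  3  3
G_A(10) = 3.
Heap B, S = {3, 5, 6, 8, 9}:
G(0) = 0
G(1) = mex{} = 0
G(2) = mex{} = 0
G(3) = mex{0} = 1
G(4) = mex{0} = 1
G(5) = mex{0,0} = 1
G(6) = mex{1,0,0} = 2
G(7) = mex{1,0,0} = 2
G(8) = mex{1,1,0,0} = 2
G(9) = mex{2,1,1,0,0} = 3
G(10) = mex{2,1,1,0,0} = 3
G(11) = mex{2,2,1,1,0} = 3
G(12) = mex{3,2,2,1,1} = 0
G(13) = mex{3,2,2,1,1} = 0
G(14) = mex{3,3,2,2,1} = 0
G(15) = mex{0,3,3,2,2} = 1
G(16) = mex{0,3,3,2,2} = 1
G(17) = mex{0,0,3,3,2} = 1
G(18) = mex{1,0,0,3,3} = 2
G(19) = mex{1,0,0,3,3} = 2
G(20) = mex{1,1,0,0,3} = 2
G(21) = mex{2,1,1,0,0} = 3
G(22) = mex{2,1,1,0,0} = 3
G(23) = mex{2,2,1,1,0} = 3
G(24) = mex{3,2,2,1,1} = 0
G_B(24) = 0.
Combined Grundy value = 3 ⊕ 0 = 3.
A winning move leaves total XOR = 0, i.e. changes one component's Grundy value g to g ⊕ X where X is the current total.
Heap A: need g' = 3⊕3 = 0. Options: 10−3→G=2, 10−4→G=2, 10−5→G=1, 10−6→G=1, 10−9→G=0. Hits: 1.
Heap B: need g' = 0⊕3 = 3. Options: 24−3→G=3, 24−5→G=2, 24−6→G=2, 24−8→G=1, 24−9→G=1. Hits: 1.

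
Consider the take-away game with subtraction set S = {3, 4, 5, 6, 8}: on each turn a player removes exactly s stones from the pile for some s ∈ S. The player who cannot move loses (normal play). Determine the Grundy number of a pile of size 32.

G(0) = 0
G(1) = mex{} = 0
G(2) = mex{} = 0
G(3) = mex{0} = 1
G(4) = mex{0,0} = 1
G(5) = mex{0,0,0} = 1
G(6) = mex{1,0,0,0} = 2
G(7) = mex{1,1,0,0} = 2
G(8) = mex{1,1,1,0,0} = 2
G(9) = mex{2,1,1,1,0} = 3
G(10) = mex{2,2,1,1,0} = 3
G(11) = mex{2,2,2,1,1} = 0
G(12) = mex{3,2,2,2,1} = 0
G(13) = mex{3,3,2,2,1} = 0
G(14) = mex{0,3,3,2,2} = 1
G(15) = mex{0,0,3,3,2} = 1
G(16) = mex{0,0,0,3,2} = 1
G(17) = mex{1,0,0,0,3} = 2
G(18) = mex{1,1,0,0,3} = 2
G(19) = mex{1,1,1,0,0} = 2
G(20) = mex{2,1,1,1,0} = 3
G(21) = mex{2,2,1,1,0} = 3
G(22) = mex{2,2,2,1,1} = 0
G(23) = mex{3,2,2,2,1} = 0
G(24) = mex{3,3,2,2,1} = 0
G(25) = mex{0,3,3,2,2} = 1
G(26) = mex{0,0,3,3,2} = 1
G(27) = mex{0,0,0,3,2} = 1
G(28) = mex{1,0,0,0,3} = 2
G(29) = mex{1,1,0,0,3} = 2
G(30) = mex{1,1,1,0,0} = 2
G(31) = mex{2,1,1,1,0} = 3
G(32) = mex{2,2,1,1,0} = 3

3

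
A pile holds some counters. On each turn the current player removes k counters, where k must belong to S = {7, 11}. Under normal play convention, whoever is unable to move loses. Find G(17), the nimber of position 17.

n :  0  1  2  3  4  5  6  7  8  9 10 11 12 13 14 15 16 17
G :  0  0  0  0  0  0  0  1  1  1  1  1  1  1  2  2  2  2

2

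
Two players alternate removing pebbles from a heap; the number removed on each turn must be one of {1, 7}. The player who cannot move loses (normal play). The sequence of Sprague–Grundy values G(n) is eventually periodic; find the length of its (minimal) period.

G(0) = 0
G(1) = mex{0} = 1
G(2) = mex{1} = 0
G(3) = mex{0} = 1
G(4) = mex{1} = 0
G(5) = mex{0} = 1
G(6) = mex{1} = 0
G(7) = mex{0,0} = 1
G(8) = mex{1,1} = 0
G(9) = mex{0,0} = 1
G(10) = mex{1,1} = 0
G(11) = mex{0,0} = 1
G(12) = mex{1,1} = 0
G(13) = mex{0,0} = 1
G(14) = mex{1,1} = 0
G(n+2) = G(n) holds for n = 0,…,6 (a full window of length max(S) = 7), so the sequence is purely periodic with period 2.

2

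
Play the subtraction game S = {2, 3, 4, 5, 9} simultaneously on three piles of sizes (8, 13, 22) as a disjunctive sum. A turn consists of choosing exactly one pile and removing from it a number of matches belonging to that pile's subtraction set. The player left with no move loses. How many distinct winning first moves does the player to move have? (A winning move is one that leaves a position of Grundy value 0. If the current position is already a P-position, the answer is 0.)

All piles use S = {2, 3, 4, 5, 9}:
n :  0  1  2  3  4  5  6  7  8  9 10 11 12 13 14 15 16 17 18 19 20 21 22
G :  0  0  1  1  2  2  3  0  0  1  1  2  2  3  0  0  1  1  2  2  3  0  0
Pile A: G(8) = 0.
Pile B: G(13) = 3.
Pile C: G(22) = 0.
Combined Grundy value = 0 ⊕ 3 ⊕ 0 = 3.
A winning move leaves total XOR = 0, i.e. changes one component's Grundy value g to g ⊕ X where X is the current total.
Pile A: need g' = 0⊕3 = 3. Options: 8−2→G=3, 8−3→G=2, 8−4→G=2, 8−5→G=1. Hits: 1.
Pile B: need g' = 3⊕3 = 0. Options: 13−2→G=2, 13−3→G=1, 13−4→G=1, 13−5→G=0, 13−9→G=2. Hits: 1.
Pile C: need g' = 0⊕3 = 3. Options: 22−2→G=3, 22−3→G=2, 22−4→G=2, 22−5→G=1, 22−9→G=3. Hits: 2.

4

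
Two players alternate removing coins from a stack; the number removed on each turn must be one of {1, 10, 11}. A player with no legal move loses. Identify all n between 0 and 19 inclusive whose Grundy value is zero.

n :  0  1  2  3  4  5  6  7  8  9 10 11 12 13 14 15 16 17 18 19
G :  0  1  0  1  0  1  0  1  0  1  2  3  2  3  2  3  2  3  2  3
P-positions are exactly the n with G(n) = 0.

0, 2, 4, 6, 8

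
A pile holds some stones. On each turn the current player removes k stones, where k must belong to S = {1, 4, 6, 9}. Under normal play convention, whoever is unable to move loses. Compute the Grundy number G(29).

2

G(0) = 0
G(1) = mex{0} = 1
G(2) = mex{1} = 0
G(3) = mex{0} = 1
G(4) = mex{1,0} = 2
G(5) = mex{2,1} = 0
G(6) = mex{0,0,0} = 1
G(7) = mex{1,1,1} = 0
G(8) = mex{0,2,0} = 1
G(9) = mex{1,0,1,0} = 2
G(10) = mex{2,1,2,1} = 0
G(11) = mex{0,0,0,0} = 1
G(12) = mex{1,1,1,1} = 0
G(13) = mex{0,2,0,2} = 1
G(14) = mex{1,0,1,0} = 2
G(15) = mex{2,1,2,1} = 0
G(16) = mex{0,0,0,0} = 1
G(17) = mex{1,1,1,1} = 0
G(18) = mex{0,2,0,2} = 1
G(19) = mex{1,0,1,0} = 2
G(20) = mex{2,1,2,1} = 0
G(21) = mex{0,0,0,0} = 1
G(22) = mex{1,1,1,1} = 0
G(23) = mex{0,2,0,2} = 1
G(24) = mex{1,0,1,0} = 2
G(25) = mex{2,1,2,1} = 0
G(26) = mex{0,0,0,0} = 1
G(27) = mex{1,1,1,1} = 0
G(28) = mex{0,2,0,2} = 1
G(29) = mex{1,0,1,0} = 2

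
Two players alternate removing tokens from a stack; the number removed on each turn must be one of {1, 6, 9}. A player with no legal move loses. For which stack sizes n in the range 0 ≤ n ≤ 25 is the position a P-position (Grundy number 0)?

0, 2, 4, 7, 12, 14, 17, 19, 22, 24

G(0) = 0
G(1) = mex{0} = 1
G(2) = mex{1} = 0
G(3) = mex{0} = 1
G(4) = mex{1} = 0
G(5) = mex{0} = 1
G(6) = mex{1,0} = 2
G(7) = mex{2,1} = 0
G(8) = mex{0,0} = 1
G(9) = mex{1,1,0} = 2
G(10) = mex{2,0,1} = 3
G(11) = mex{3,1,0} = 2
G(12) = mex{2,2,1} = 0
G(13) = mex{0,0,0} = 1
G(14) = mex{1,1,1} = 0
G(15) = mex{0,2,2} = 1
G(16) = mex{1,3,0} = 2
G(17) = mex{2,2,1} = 0
G(18) = mex{0,0,2} = 1
G(19) = mex{1,1,3} = 0
G(20) = mex{0,0,2} = 1
G(21) = mex{1,1,0} = 2
G(22) = mex{2,2,1} = 0
G(23) = mex{0,0,0} = 1
G(24) = mex{1,1,1} = 0
G(25) = mex{0,0,2} = 1
P-positions are exactly the n with G(n) = 0.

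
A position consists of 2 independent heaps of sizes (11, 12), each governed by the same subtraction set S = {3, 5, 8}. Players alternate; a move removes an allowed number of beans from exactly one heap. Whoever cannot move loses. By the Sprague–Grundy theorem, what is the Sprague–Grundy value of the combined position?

0

All heaps use S = {3, 5, 8}:
G(0) = 0
G(1) = mex{} = 0
G(2) = mex{} = 0
G(3) = mex{0} = 1
G(4) = mex{0} = 1
G(5) = mex{0,0} = 1
G(6) = mex{1,0} = 2
G(7) = mex{1,0} = 2
G(8) = mex{1,1,0} = 2
G(9) = mex{2,1,0} = 3
G(10) = mex{2,1,0} = 3
G(11) = mex{2,2,1} = 0
G(12) = mex{3,2,1} = 0
Heap A: G(11) = 0.
Heap B: G(12) = 0.
Combined Grundy value = 0 ⊕ 0 = 0.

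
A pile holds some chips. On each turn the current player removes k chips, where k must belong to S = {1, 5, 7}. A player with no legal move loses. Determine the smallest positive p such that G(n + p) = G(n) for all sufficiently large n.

G(0) = 0
G(1) = mex{0} = 1
G(2) = mex{1} = 0
G(3) = mex{0} = 1
G(4) = mex{1} = 0
G(5) = mex{0,0} = 1
G(6) = mex{1,1} = 0
G(7) = mex{0,0,0} = 1
G(8) = mex{1,1,1} = 0
G(9) = mex{0,0,0} = 1
G(10) = mex{1,1,1} = 0
G(11) = mex{0,0,0} = 1
G(12) = mex{1,1,1} = 0
G(13) = mex{0,0,0} = 1
G(14) = mex{1,1,1} = 0
G(n+2) = G(n) holds for n = 0,…,6 (a full window of length max(S) = 7), so the sequence is purely periodic with period 2.

2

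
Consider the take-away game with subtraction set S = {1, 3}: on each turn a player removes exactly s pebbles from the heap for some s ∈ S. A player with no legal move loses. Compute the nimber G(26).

G(0) = 0
G(1) = mex{0} = 1
G(2) = mex{1} = 0
G(3) = mex{0,0} = 1
G(4) = mex{1,1} = 0
G(5) = mex{0,0} = 1
G(6) = mex{1,1} = 0
G(7) = mex{0,0} = 1
G(8) = mex{1,1} = 0
G(9) = mex{0,0} = 1
G(10) = mex{1,1} = 0
G(11) = mex{0,0} = 1
G(12) = mex{1,1} = 0
G(13) = mex{0,0} = 1
G(14) = mex{1,1} = 0
G(15) = mex{0,0} = 1
G(16) = mex{1,1} = 0
G(17) = mex{0,0} = 1
G(18) = mex{1,1} = 0
G(19) = mex{0,0} = 1
G(20) = mex{1,1} = 0
G(21) = mex{0,0} = 1
G(22) = mex{1,1} = 0
G(23) = mex{0,0} = 1
G(24) = mex{1,1} = 0
G(25) = mex{0,0} = 1
G(26) = mex{1,1} = 0

0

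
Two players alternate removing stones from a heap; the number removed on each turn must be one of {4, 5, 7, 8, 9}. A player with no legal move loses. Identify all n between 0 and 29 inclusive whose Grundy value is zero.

0, 1, 2, 3, 13, 14, 15, 16, 26, 27, 28, 29

n :  0  1  2  3  4  5  6  7  8  9 10 11 12 13 14 15 16 17 18 19 20 21 22 23 24 25 26 27 28 29
G :  0  0  0  0  1  1  1  1  2  2  2  2  3  0  0  0  0  1  1  1  1  2  2  2  2  3  0  0  0  0
P-positions are exactly the n with G(n) = 0.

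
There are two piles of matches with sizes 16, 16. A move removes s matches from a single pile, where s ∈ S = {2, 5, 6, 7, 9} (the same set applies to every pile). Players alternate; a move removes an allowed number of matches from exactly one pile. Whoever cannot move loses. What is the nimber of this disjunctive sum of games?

0

All piles use S = {2, 5, 6, 7, 9}:
G(0) = 0
G(1) = mex{} = 0
G(2) = mex{0} = 1
G(3) = mex{0} = 1
G(4) = mex{1} = 0
G(5) = mex{1,0} = 2
G(6) = mex{0,0,0} = 1
G(7) = mex{2,1,0,0} = 3
G(8) = mex{1,1,1,0} = 2
G(9) = mex{3,0,1,1,0} = 2
G(10) = mex{2,2,0,1,0} = 3
G(11) = mex{2,1,2,0,1} = 3
G(12) = mex{3,3,1,2,1} = 0
G(13) = mex{3,2,3,1,0} = 4
G(14) = mex{0,2,2,3,2} = 1
G(15) = mex{4,3,2,2,1} = 0
G(16) = mex{1,3,3,2,3} = 0
Pile A: G(16) = 0.
Pile B: G(16) = 0.
Combined Grundy value = 0 ⊕ 0 = 0.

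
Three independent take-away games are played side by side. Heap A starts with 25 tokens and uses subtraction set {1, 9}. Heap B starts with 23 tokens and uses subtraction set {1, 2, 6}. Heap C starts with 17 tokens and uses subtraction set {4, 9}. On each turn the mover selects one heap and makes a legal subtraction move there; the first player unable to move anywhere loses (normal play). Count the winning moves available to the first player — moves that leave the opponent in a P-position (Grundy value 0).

Heap A, S = {1, 9}:
G(0) = 0
G(1) = mex{0} = 1
G(2) = mex{1} = 0
G(3) = mex{0} = 1
G(4) = mex{1} = 0
G(5) = mex{0} = 1
G(6) = mex{1} = 0
G(7) = mex{0} = 1
G(8) = mex{1} = 0
G(9) = mex{0,0} = 1
G(10) = mex{1,1} = 0
G(11) = mex{0,0} = 1
G(12) = mex{1,1} = 0
G(13) = mex{0,0} = 1
G(14) = mex{1,1} = 0
G(15) = mex{0,0} = 1
G(16) = mex{1,1} = 0
G(17) = mex{0,0} = 1
G(18) = mex{1,1} = 0
G(19) = mex{0,0} = 1
G(20) = mex{1,1} = 0
G(21) = mex{0,0} = 1
G(22) = mex{1,1} = 0
G(23) = mex{0,0} = 1
G(24) = mex{1,1} = 0
G(25) = mex{0,0} = 1
G_A(25) = 1.
Heap B, S = {1, 2, 6}:
G(0) = 0
G(1) = mex{0} = 1
G(2) = mex{1,0} = 2
G(3) = mex{2,1} = 0
G(4) = mex{0,2} = 1
G(5) = mex{1,0} = 2
G(6) = mex{2,1,0} = 3
G(7) = mex{3,2,1} = 0
G(8) = mex{0,3,2} = 1
G(9) = mex{1,0,0} = 2
G(10) = mex{2,1,1} = 0
G(11) = mex{0,2,2} = 1
G(12) = mex{1,0,3} = 2
G(13) = mex{2,1,0} = 3
G(14) = mex{3,2,1} = 0
G(15) = mex{0,3,2} = 1
G(16) = mex{1,0,0} = 2
G(17) = mex{2,1,1} = 0
G(18) = mex{0,2,2} = 1
G(19) = mex{1,0,3} = 2
G(20) = mex{2,1,0} = 3
G(21) = mex{3,2,1} = 0
G(22) = mex{0,3,2} = 1
G(23) = mex{1,0,0} = 2
G_B(23) = 2.
Heap C, S = {4, 9}:
G(0) = 0
G(1) = mex{} = 0
G(2) = mex{} = 0
G(3) = mex{} = 0
G(4) = mex{0} = 1
G(5) = mex{0} = 1
G(6) = mex{0} = 1
G(7) = mex{0} = 1
G(8) = mex{1} = 0
G(9) = mex{1,0} = 2
G(10) = mex{1,0} = 2
G(11) = mex{1,0} = 2
G(12) = mex{0,0} = 1
G(13) = mex{2,1} = 0
G(14) = mex{2,1} = 0
G(15) = mex{2,1} = 0
G(16) = mex{1,1} = 0
G(17) = mex{0,0} = 1
G_C(17) = 1.
Combined Grundy value = 1 ⊕ 2 ⊕ 1 = 2.
A winning move leaves total XOR = 0, i.e. changes one component's Grundy value g to g ⊕ X where X is the current total.
Heap A: need g' = 1⊕2 = 3. Options: 25−1→G=0, 25−9→G=0. Hits: 0.
Heap B: need g' = 2⊕2 = 0. Options: 23−1→G=1, 23−2→G=0, 23−6→G=0. Hits: 2.
Heap C: need g' = 1⊕2 = 3. Options: 17−4→G=0, 17−9→G=0. Hits: 0.

2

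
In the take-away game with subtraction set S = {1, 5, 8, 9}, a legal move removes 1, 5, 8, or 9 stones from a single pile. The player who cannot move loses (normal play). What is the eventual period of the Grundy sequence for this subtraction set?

n :  0  1  2  3  4  5  6  7  8  9 10 11 12 13 14 15 16 17 18 19 20 21 22 23 24 25 26 27 28 29 30 31 32 33
G :  0  1  0  1  0  1  0  1  2  3  2  3  2  3  2  3  0  1  0  1  0  1  0  1  2  3  2  3  2  3  2  3  0  1
G(n+16) = G(n) holds for n = 0,…,8 (a full window of length max(S) = 9), so the sequence is purely periodic with period 16.

16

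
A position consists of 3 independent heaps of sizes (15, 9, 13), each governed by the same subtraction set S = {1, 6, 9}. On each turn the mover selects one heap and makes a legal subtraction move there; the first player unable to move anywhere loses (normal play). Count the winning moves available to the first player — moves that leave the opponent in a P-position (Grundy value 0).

All heaps use S = {1, 6, 9}:
n :  0  1  2  3  4  5  6  7  8  9 10 11 12 13 14 15
G :  0  1  0  1  0  1  2  0  1  2  3  2  0  1  0  1
Heap A: G(15) = 1.
Heap B: G(9) = 2.
Heap C: G(13) = 1.
Combined Grundy value = 1 ⊕ 2 ⊕ 1 = 2.
A winning move leaves total XOR = 0, i.e. changes one component's Grundy value g to g ⊕ X where X is the current total.
Heap A: need g' = 1⊕2 = 3. Options: 15−1→G=0, 15−6→G=2, 15−9→G=2. Hits: 0.
Heap B: need g' = 2⊕2 = 0. Options: 9−1→G=1, 9−6→G=1, 9−9→G=0. Hits: 1.
Heap C: need g' = 1⊕2 = 3. Options: 13−1→G=0, 13−6→G=0, 13−9→G=0. Hits: 0.

1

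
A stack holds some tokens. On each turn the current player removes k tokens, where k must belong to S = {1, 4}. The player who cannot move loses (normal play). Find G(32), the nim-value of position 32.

n :  0  1  2  3  4  5  6  7  8  9 10 11 12 13 14 15 16 17 18 19 20 21 22 23 24 25 26 27 28 29 30 31 32
G :  0  1  0  1  2  0  1  0  1  2  0  1  0  1  2  0  1  0  1  2  0  1  0  1  2  0  1  0  1  2  0  1  0

0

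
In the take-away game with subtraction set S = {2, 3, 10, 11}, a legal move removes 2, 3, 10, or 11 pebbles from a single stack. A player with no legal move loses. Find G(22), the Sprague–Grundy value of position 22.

G(0) = 0
G(1) = mex{} = 0
G(2) = mex{0} = 1
G(3) = mex{0,0} = 1
G(4) = mex{1,0} = 2
G(5) = mex{1,1} = 0
G(6) = mex{2,1} = 0
G(7) = mex{0,2} = 1
G(8) = mex{0,0} = 1
G(9) = mex{1,0} = 2
G(10) = mex{1,1,0} = 2
G(11) = mex{2,1,0,0} = 3
G(12) = mex{2,2,1,0} = 3
G(13) = mex{3,2,1,1} = 0
G(14) = mex{3,3,2,1} = 0
G(15) = mex{0,3,0,2} = 1
G(16) = mex{0,0,0,0} = 1
G(17) = mex{1,0,1,0} = 2
G(18) = mex{1,1,1,1} = 0
G(19) = mex{2,1,2,1} = 0
G(20) = mex{0,2,2,2} = 1
G(21) = mex{0,0,3,2} = 1
G(22) = mex{1,0,3,3} = 2

2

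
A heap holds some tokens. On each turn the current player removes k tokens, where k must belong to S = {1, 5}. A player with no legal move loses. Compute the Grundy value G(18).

n :  0  1  2  3  4  5  6  7  8  9 10 11 12 13 14 15 16 17 18
G :  0  1  0  1  0  1  0  1  0  1  0  1  0  1  0  1  0  1  0

0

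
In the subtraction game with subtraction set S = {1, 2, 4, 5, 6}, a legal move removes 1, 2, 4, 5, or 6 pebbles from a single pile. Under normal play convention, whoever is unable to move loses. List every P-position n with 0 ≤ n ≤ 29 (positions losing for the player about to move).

n :  0  1  2  3  4  5  6  7  8  9 10 11 12 13 14 15 16 17 18 19 20 21 22 23 24 25 26 27 28 29
G :  0  1  2  0  1  2  3  4  5  3  0  1  2  0  1  2  3  4  5  3  0  1  2  0  1  2  3  4  5  3
P-positions are exactly the n with G(n) = 0.

0, 3, 10, 13, 20, 23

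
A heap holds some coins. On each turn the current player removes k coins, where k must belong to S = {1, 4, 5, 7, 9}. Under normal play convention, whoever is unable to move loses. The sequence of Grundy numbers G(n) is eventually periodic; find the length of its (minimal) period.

n :  0  1  2  3  4  5  6  7  8  9 10 11 12 13 14 15 16 17 18
G :  0  1  0  1  2  3  2  3  0  1  0  1  2  3  2  3  0  1  0
G(n+8) = G(n) holds for n = 0,…,8 (a full window of length max(S) = 9), so the sequence is purely periodic with period 8.

8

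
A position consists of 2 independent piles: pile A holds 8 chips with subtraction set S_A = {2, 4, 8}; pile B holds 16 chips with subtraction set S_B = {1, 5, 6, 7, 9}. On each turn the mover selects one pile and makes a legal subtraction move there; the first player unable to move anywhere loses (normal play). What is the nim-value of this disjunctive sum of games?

Pile A, S = {2, 4, 8}:
n : 0 1 2 3 4 5 6 7 8
G : 0 0 1 1 2 2 0 0 1
G_A(8) = 1.
Pile B, S = {1, 5, 6, 7, 9}:
n :  0  1  2  3  4  5  6  7  8  9 10 11 12 13 14 15 16
G :  0  1  0  1  0  1  2  3  2  3  2  3  0  1  0  1  0
G_B(16) = 0.
Combined Grundy value = 1 ⊕ 0 = 1.

1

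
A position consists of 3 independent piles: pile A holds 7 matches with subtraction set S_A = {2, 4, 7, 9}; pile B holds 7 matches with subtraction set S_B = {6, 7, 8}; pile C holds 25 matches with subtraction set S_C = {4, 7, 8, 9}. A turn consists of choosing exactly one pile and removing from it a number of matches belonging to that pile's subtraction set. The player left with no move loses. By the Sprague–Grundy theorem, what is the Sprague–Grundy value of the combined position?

Pile A, S = {2, 4, 7, 9}:
n : 0 1 2 3 4 5 6 7
G : 0 0 1 1 2 2 0 3
G_A(7) = 3.
Pile B, S = {6, 7, 8}:
G(0) = 0
G(1) = mex{} = 0
G(2) = mex{} = 0
G(3) = mex{} = 0
G(4) = mex{} = 0
G(5) = mex{} = 0
G(6) = mex{0} = 1
G(7) = mex{0,0} = 1
G_B(7) = 1.
Pile C, S = {4, 7, 8, 9}:
G(0) = 0
G(1) = mex{} = 0
G(2) = mex{} = 0
G(3) = mex{} = 0
G(4) = mex{0} = 1
G(5) = mex{0} = 1
G(6) = mex{0} = 1
G(7) = mex{0,0} = 1
G(8) = mex{1,0,0} = 2
G(9) = mex{1,0,0,0} = 2
G(10) = mex{1,0,0,0} = 2
G(11) = mex{1,1,0,0} = 2
G(12) = mex{2,1,1,0} = 3
G(13) = mex{2,1,1,1} = 0
G(14) = mex{2,1,1,1} = 0
G(15) = mex{2,2,1,1} = 0
G(16) = mex{3,2,2,1} = 0
G(17) = mex{0,2,2,2} = 1
G(18) = mex{0,2,2,2} = 1
G(19) = mex{0,3,2,2} = 1
G(20) = mex{0,0,3,2} = 1
G(21) = mex{1,0,0,3} = 2
G(22) = mex{1,0,0,0} = 2
G(23) = mex{1,0,0,0} = 2
G(24) = mex{1,1,0,0} = 2
G(25) = mex{2,1,1,0} = 3
G_C(25) = 3.
Combined Grundy value = 3 ⊕ 1 ⊕ 3 = 1.

1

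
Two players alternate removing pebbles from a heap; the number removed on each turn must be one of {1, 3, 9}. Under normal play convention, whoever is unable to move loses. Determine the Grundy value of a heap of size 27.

1

n :  0  1  2  3  4  5  6  7  8  9 10 11 12 13 14 15 16 17 18 19 20 21 22 23 24 25 26 27
G :  0  1  0  1  0  1  0  1  0  1  0  1  0  1  0  1  0  1  0  1  0  1  0  1  0  1  0  1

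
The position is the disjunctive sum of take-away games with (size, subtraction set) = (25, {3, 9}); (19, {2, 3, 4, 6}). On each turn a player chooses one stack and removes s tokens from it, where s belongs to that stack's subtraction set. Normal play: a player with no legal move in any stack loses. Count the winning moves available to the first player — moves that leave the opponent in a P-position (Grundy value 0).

Stack A, S = {3, 9}:
G(0) = 0
G(1) = mex{} = 0
G(2) = mex{} = 0
G(3) = mex{0} = 1
G(4) = mex{0} = 1
G(5) = mex{0} = 1
G(6) = mex{1} = 0
G(7) = mex{1} = 0
G(8) = mex{1} = 0
G(9) = mex{0,0} = 1
G(10) = mex{0,0} = 1
G(11) = mex{0,0} = 1
G(12) = mex{1,1} = 0
G(13) = mex{1,1} = 0
G(14) = mex{1,1} = 0
G(15) = mex{0,0} = 1
G(16) = mex{0,0} = 1
G(17) = mex{0,0} = 1
G(18) = mex{1,1} = 0
G(19) = mex{1,1} = 0
G(20) = mex{1,1} = 0
G(21) = mex{0,0} = 1
G(22) = mex{0,0} = 1
G(23) = mex{0,0} = 1
G(24) = mex{1,1} = 0
G(25) = mex{1,1} = 0
G_A(25) = 0.
Stack B, S = {2, 3, 4, 6}:
G(0) = 0
G(1) = mex{} = 0
G(2) = mex{0} = 1
G(3) = mex{0,0} = 1
G(4) = mex{1,0,0} = 2
G(5) = mex{1,1,0} = 2
G(6) = mex{2,1,1,0} = 3
G(7) = mex{2,2,1,0} = 3
G(8) = mex{3,2,2,1} = 0
G(9) = mex{3,3,2,1} = 0
G(10) = mex{0,3,3,2} = 1
G(11) = mex{0,0,3,2} = 1
G(12) = mex{1,0,0,3} = 2
G(13) = mex{1,1,0,3} = 2
G(14) = mex{2,1,1,0} = 3
G(15) = mex{2,2,1,0} = 3
G(16) = mex{3,2,2,1} = 0
G(17) = mex{3,3,2,1} = 0
G(18) = mex{0,3,3,2} = 1
G(19) = mex{0,0,3,2} = 1
G_B(19) = 1.
Combined Grundy value = 0 ⊕ 1 = 1.
A winning move leaves total XOR = 0, i.e. changes one component's Grundy value g to g ⊕ X where X is the current total.
Stack A: need g' = 0⊕1 = 1. Options: 25−3→G=1, 25−9→G=1. Hits: 2.
Stack B: need g' = 1⊕1 = 0. Options: 19−2→G=0, 19−3→G=0, 19−4→G=3, 19−6→G=2. Hits: 2.

4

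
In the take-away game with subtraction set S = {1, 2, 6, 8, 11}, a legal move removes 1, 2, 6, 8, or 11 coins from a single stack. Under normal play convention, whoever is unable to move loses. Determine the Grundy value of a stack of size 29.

2

n :  0  1  2  3  4  5  6  7  8  9 10 11 12 13 14 15 16 17 18 19 20 21 22 23 24 25 26 27 28 29
G :  0  1  2  0  1  2  3  0  1  2  0  1  2  3  4  5  3  0  1  2  0  1  2  3  0  1  2  0  1  2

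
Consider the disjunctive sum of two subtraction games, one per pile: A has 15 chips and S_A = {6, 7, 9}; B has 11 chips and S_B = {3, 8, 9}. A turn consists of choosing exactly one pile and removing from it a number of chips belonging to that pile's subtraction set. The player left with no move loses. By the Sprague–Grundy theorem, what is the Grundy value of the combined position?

Pile A, S = {6, 7, 9}:
n :  0  1  2  3  4  5  6  7  8  9 10 11 12 13 14 15
G :  0  0  0  0  0  0  1  1  1  1  1  1  2  2  2  0
G_A(15) = 0.
Pile B, S = {3, 8, 9}:
n :  0  1  2  3  4  5  6  7  8  9 10 11
G :  0  0  0  1  1  1  0  0  2  1  1  3
G_B(11) = 3.
Combined Grundy value = 0 ⊕ 3 = 3.

3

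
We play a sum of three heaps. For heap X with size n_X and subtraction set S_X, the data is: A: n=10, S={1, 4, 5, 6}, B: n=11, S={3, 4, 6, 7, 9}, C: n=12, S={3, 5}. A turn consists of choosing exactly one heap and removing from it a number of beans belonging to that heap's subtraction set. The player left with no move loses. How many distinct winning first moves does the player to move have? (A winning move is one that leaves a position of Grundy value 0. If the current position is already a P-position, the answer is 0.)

Heap A, S = {1, 4, 5, 6}:
n :  0  1  2  3  4  5  6  7  8  9 10
G :  0  1  0  1  2  3  2  3  4  0  1
G_A(10) = 1.
Heap B, S = {3, 4, 6, 7, 9}:
n :  0  1  2  3  4  5  6  7  8  9 10 11
G :  0  0  0  1  1  1  2  2  2  3  3  3
G_B(11) = 3.
Heap C, S = {3, 5}:
n :  0  1  2  3  4  5  6  7  8  9 10 11 12
G :  0  0  0  1  1  1  2  2  0  0  0  1  1
G_C(12) = 1.
Combined Grundy value = 1 ⊕ 3 ⊕ 1 = 3.
A winning move leaves total XOR = 0, i.e. changes one component's Grundy value g to g ⊕ X where X is the current total.
Heap A: need g' = 1⊕3 = 2. Options: 10−1→G=0, 10−4→G=2, 10−5→G=3, 10−6→G=2. Hits: 2.
Heap B: need g' = 3⊕3 = 0. Options: 11−3→G=2, 11−4→G=2, 11−6→G=1, 11−7→G=1, 11−9→G=0. Hits: 1.
Heap C: need g' = 1⊕3 = 2. Options: 12−3→G=0, 12−5→G=2. Hits: 1.

4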